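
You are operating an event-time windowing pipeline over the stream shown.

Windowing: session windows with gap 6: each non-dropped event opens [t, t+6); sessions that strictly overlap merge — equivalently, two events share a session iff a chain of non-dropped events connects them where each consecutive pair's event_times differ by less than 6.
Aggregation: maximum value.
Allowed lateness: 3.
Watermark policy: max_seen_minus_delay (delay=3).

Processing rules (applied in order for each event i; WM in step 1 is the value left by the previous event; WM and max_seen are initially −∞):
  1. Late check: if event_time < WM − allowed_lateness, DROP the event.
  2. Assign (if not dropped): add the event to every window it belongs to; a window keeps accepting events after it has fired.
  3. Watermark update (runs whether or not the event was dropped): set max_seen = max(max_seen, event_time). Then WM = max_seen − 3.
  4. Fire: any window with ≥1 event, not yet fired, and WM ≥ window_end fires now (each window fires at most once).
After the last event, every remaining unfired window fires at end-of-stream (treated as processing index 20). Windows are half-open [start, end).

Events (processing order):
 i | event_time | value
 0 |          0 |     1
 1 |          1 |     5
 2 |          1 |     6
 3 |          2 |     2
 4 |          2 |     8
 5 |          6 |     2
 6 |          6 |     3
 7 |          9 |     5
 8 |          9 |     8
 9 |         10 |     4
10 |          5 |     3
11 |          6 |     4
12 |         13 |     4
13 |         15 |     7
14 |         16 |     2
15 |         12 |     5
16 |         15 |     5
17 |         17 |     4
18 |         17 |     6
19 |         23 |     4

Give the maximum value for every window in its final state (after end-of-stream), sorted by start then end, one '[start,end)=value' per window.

[0,23)=8 [23,29)=4

i=0 t=0 v=1: → [0,6); WM=-3
i=1 t=1 v=5: → [0,7); WM=-2
i=2 t=1 v=6: → [0,7); WM=-2
i=3 t=2 v=2: → [0,8); WM=-1
i=4 t=2 v=8: → [0,8); WM=-1
i=5 t=6 v=2: → [0,12); WM=3
i=6 t=6 v=3: → [0,12); WM=3
i=7 t=9 v=5: → [0,15); WM=6
i=8 t=9 v=8: → [0,15); WM=6
i=9 t=10 v=4: → [0,16); WM=7
i=10 t=5 v=3: → [0,16); WM=7
i=11 t=6 v=4: → [0,16); WM=7
i=12 t=13 v=4: → [0,19); WM=10
i=13 t=15 v=7: → [0,21); WM=12
i=14 t=16 v=2: → [0,22); WM=13
i=15 t=12 v=5: → [0,22); WM=13
i=16 t=15 v=5: → [0,22); WM=13
i=17 t=17 v=4: → [0,23); WM=14
i=18 t=17 v=6: → [0,23); WM=14
i=19 t=23 v=4: → [23,29); WM=20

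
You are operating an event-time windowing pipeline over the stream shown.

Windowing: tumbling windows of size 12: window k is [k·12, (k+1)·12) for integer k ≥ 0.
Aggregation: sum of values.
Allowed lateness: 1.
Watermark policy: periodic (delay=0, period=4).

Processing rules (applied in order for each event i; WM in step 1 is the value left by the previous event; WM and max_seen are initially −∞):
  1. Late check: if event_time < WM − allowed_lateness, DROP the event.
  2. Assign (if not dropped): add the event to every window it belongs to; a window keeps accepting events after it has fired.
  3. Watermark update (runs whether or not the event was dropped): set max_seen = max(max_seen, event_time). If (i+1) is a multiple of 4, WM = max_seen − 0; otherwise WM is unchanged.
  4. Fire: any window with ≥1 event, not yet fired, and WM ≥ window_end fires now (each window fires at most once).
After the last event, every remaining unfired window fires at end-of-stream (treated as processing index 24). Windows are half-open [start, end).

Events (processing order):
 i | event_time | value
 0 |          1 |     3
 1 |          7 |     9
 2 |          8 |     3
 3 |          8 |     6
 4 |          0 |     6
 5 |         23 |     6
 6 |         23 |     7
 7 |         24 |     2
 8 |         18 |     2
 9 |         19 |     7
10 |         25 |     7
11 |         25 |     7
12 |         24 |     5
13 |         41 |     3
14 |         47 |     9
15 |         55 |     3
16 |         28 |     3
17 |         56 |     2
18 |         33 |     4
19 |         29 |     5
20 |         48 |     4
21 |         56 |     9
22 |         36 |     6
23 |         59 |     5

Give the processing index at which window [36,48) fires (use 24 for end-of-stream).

i=0 t=1 v=3: → [0,12); WM=−∞
i=1 t=7 v=9: → [0,12); WM=−∞
i=2 t=8 v=3: → [0,12); WM=−∞
i=3 t=8 v=6: → [0,12); WM=8
i=4 t=0 v=6: DROP (t<8-1); WM=8
i=5 t=23 v=6: → [12,24); WM=8
i=6 t=23 v=7: → [12,24); WM=8
i=7 t=24 v=2: → [24,36); WM=24; [0,12) fires=21 [12,24) fires=13
i=8 t=18 v=2: DROP (t<24-1); WM=24
i=9 t=19 v=7: DROP (t<24-1); WM=24
i=10 t=25 v=7: → [24,36); WM=24
i=11 t=25 v=7: → [24,36); WM=25
i=12 t=24 v=5: → [24,36); WM=25
i=13 t=41 v=3: → [36,48); WM=25
i=14 t=47 v=9: → [36,48); WM=25
i=15 t=55 v=3: → [48,60); WM=55; [24,36) fires=21 [36,48) fires=12
i=16 t=28 v=3: DROP (t<55-1); WM=55
i=17 t=56 v=2: → [48,60); WM=55
i=18 t=33 v=4: DROP (t<55-1); WM=55
i=19 t=29 v=5: DROP (t<55-1); WM=56
i=20 t=48 v=4: DROP (t<56-1); WM=56
i=21 t=56 v=9: → [48,60); WM=56
i=22 t=36 v=6: DROP (t<56-1); WM=56
i=23 t=59 v=5: → [48,60); WM=59

15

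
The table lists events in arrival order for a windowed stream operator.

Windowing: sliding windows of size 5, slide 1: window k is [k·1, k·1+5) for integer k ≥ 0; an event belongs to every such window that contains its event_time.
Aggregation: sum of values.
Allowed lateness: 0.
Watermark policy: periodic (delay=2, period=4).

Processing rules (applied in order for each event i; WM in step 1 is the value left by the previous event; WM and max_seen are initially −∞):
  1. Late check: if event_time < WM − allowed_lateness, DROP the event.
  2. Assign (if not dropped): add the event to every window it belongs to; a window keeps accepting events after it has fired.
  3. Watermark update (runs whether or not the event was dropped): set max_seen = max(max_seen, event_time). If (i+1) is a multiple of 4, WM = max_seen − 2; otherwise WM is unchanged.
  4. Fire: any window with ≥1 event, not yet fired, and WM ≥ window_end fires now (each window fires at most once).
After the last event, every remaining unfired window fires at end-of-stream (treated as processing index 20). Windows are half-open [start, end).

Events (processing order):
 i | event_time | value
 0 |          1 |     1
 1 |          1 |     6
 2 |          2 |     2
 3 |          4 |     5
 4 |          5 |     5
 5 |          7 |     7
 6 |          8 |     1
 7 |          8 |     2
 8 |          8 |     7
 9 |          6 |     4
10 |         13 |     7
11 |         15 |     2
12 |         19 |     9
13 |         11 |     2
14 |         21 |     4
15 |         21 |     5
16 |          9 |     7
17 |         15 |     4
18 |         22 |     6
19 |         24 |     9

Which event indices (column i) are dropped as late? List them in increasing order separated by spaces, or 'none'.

13 16 17

i=0 t=1 v=1: → [1,6),[0,5); WM=−∞
i=1 t=1 v=6: → [1,6),[0,5); WM=−∞
i=2 t=2 v=2: → [2,7),[1,6),[0,5); WM=−∞
i=3 t=4 v=5: → [4,9),[3,8),[2,7),[1,6),[0,5); WM=2
i=4 t=5 v=5: → [5,10),[4,9),[3,8),[2,7),[1,6); WM=2
i=5 t=7 v=7: → [7,12),[6,11),[5,10),[4,9),[3,8); WM=2
i=6 t=8 v=1: → [8,13),[7,12),[6,11),[5,10),[4,9); WM=2
i=7 t=8 v=2: → [8,13),[7,12),[6,11),[5,10),[4,9); WM=6; [0,5) fires=14 [1,6) fires=19
i=8 t=8 v=7: → [8,13),[7,12),[6,11),[5,10),[4,9); WM=6
i=9 t=6 v=4: → [6,11),[5,10),[4,9),[3,8),[2,7); WM=6
i=10 t=13 v=7: → [13,18),[12,17),[11,16),[10,15),[9,14); WM=6
i=11 t=15 v=2: → [15,20),[14,19),[13,18),[12,17),[11,16); WM=13; [2,7) fires=16 [3,8) fires=21 [4,9) fires=31 [5,10) fires=26 [6,11) fires=21 [7,12) fires=17 [8,13) fires=10
i=12 t=19 v=9: → [19,24),[18,23),[17,22),[16,21),[15,20); WM=13
i=13 t=11 v=2: DROP (t<13-0); WM=13
i=14 t=21 v=4: → [21,26),[20,25),[19,24),[18,23),[17,22); WM=13
i=15 t=21 v=5: → [21,26),[20,25),[19,24),[18,23),[17,22); WM=19; [9,14) fires=7 [10,15) fires=7 [11,16) fires=9 [12,17) fires=9 [13,18) fires=9 [14,19) fires=2
i=16 t=9 v=7: DROP (t<19-0); WM=19
i=17 t=15 v=4: DROP (t<19-0); WM=19
i=18 t=22 v=6: → [22,27),[21,26),[20,25),[19,24),[18,23); WM=19
i=19 t=24 v=9: → [24,29),[23,28),[22,27),[21,26),[20,25); WM=22; [15,20) fires=11 [16,21) fires=9 [17,22) fires=18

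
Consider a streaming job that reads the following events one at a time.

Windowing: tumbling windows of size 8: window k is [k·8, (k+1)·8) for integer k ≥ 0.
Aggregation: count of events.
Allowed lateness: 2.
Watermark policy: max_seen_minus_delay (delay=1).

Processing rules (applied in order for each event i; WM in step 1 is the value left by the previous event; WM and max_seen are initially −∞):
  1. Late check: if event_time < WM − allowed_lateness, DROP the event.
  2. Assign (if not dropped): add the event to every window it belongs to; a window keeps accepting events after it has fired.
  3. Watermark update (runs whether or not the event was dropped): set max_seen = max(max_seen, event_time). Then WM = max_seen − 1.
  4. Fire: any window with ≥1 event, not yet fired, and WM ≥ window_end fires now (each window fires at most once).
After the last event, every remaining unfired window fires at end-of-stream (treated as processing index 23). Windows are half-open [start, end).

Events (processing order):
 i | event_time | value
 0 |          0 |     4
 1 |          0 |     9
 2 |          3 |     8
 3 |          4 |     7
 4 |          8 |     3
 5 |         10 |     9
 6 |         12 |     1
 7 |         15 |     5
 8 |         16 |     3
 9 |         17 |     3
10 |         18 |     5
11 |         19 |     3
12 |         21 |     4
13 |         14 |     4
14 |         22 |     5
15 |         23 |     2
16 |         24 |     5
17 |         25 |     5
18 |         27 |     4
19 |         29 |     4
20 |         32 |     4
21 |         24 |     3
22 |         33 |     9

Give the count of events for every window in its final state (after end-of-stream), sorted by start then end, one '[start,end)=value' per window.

[0,8)=4 [8,16)=4 [16,24)=7 [24,32)=4 [32,40)=2

i=0 t=0 v=4: → [0,8); WM=-1
i=1 t=0 v=9: → [0,8); WM=-1
i=2 t=3 v=8: → [0,8); WM=2
i=3 t=4 v=7: → [0,8); WM=3
i=4 t=8 v=3: → [8,16); WM=7
i=5 t=10 v=9: → [8,16); WM=9; [0,8) fires=4
i=6 t=12 v=1: → [8,16); WM=11
i=7 t=15 v=5: → [8,16); WM=14
i=8 t=16 v=3: → [16,24); WM=15
i=9 t=17 v=3: → [16,24); WM=16; [8,16) fires=4
i=10 t=18 v=5: → [16,24); WM=17
i=11 t=19 v=3: → [16,24); WM=18
i=12 t=21 v=4: → [16,24); WM=20
i=13 t=14 v=4: DROP (t<20-2); WM=20
i=14 t=22 v=5: → [16,24); WM=21
i=15 t=23 v=2: → [16,24); WM=22
i=16 t=24 v=5: → [24,32); WM=23
i=17 t=25 v=5: → [24,32); WM=24; [16,24) fires=7
i=18 t=27 v=4: → [24,32); WM=26
i=19 t=29 v=4: → [24,32); WM=28
i=20 t=32 v=4: → [32,40); WM=31
i=21 t=24 v=3: DROP (t<31-2); WM=31
i=22 t=33 v=9: → [32,40); WM=32; [24,32) fires=4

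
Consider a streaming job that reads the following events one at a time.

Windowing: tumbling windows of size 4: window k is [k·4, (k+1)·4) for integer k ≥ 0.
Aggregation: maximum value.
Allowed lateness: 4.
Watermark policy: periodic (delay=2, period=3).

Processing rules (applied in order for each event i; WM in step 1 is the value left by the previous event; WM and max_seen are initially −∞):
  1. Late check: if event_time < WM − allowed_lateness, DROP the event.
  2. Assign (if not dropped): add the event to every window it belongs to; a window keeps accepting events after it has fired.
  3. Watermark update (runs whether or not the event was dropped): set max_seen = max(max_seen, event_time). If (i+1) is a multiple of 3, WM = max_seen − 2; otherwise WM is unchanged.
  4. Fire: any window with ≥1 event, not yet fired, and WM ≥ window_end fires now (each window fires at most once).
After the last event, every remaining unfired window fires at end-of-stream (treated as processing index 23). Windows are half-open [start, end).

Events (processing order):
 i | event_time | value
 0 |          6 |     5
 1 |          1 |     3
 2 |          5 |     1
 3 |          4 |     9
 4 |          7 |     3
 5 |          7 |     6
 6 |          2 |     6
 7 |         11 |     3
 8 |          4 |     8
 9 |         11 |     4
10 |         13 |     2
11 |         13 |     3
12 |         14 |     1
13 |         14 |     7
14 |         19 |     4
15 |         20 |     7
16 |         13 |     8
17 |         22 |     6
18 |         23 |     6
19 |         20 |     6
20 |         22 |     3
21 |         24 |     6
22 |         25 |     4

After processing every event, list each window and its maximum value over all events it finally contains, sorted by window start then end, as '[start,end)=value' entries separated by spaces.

[0,4)=6 [4,8)=9 [8,12)=4 [12,16)=8 [16,20)=4 [20,24)=7 [24,28)=6

i=0 t=6 v=5: → [4,8); WM=−∞
i=1 t=1 v=3: → [0,4); WM=−∞
i=2 t=5 v=1: → [4,8); WM=4; [0,4) fires=3
i=3 t=4 v=9: → [4,8); WM=4
i=4 t=7 v=3: → [4,8); WM=4
i=5 t=7 v=6: → [4,8); WM=5
i=6 t=2 v=6: → [0,4); WM=5
i=7 t=11 v=3: → [8,12); WM=5
i=8 t=4 v=8: → [4,8); WM=9; [4,8) fires=9
i=9 t=11 v=4: → [8,12); WM=9
i=10 t=13 v=2: → [12,16); WM=9
i=11 t=13 v=3: → [12,16); WM=11
i=12 t=14 v=1: → [12,16); WM=11
i=13 t=14 v=7: → [12,16); WM=11
i=14 t=19 v=4: → [16,20); WM=17; [8,12) fires=4 [12,16) fires=7
i=15 t=20 v=7: → [20,24); WM=17
i=16 t=13 v=8: → [12,16); WM=17
i=17 t=22 v=6: → [20,24); WM=20; [16,20) fires=4
i=18 t=23 v=6: → [20,24); WM=20
i=19 t=20 v=6: → [20,24); WM=20
i=20 t=22 v=3: → [20,24); WM=21
i=21 t=24 v=6: → [24,28); WM=21
i=22 t=25 v=4: → [24,28); WM=21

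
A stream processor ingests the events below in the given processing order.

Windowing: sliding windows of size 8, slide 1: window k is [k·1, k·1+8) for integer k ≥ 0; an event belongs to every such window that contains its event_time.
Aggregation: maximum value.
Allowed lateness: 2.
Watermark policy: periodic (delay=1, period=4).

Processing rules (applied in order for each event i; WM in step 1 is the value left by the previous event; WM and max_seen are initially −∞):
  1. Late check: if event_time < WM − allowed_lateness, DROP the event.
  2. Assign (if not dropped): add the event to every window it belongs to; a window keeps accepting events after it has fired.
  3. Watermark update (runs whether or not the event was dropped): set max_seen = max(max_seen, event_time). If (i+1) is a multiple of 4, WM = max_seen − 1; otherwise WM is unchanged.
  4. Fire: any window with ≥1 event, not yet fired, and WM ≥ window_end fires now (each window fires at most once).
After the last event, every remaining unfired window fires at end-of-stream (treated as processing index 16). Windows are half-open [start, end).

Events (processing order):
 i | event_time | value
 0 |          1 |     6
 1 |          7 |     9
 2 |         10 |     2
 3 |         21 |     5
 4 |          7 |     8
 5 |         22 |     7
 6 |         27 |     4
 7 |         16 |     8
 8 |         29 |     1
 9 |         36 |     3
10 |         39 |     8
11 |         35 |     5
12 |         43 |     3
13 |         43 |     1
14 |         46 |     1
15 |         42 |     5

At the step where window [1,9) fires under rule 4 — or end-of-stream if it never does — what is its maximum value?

i=0 t=1 v=6: → [1,9),[0,8); WM=−∞
i=1 t=7 v=9: → [7,15),[6,14),[5,13),[4,12),[3,11),[2,10),[1,9),[0,8); WM=−∞
i=2 t=10 v=2: → [10,18),[9,17),[8,16),[7,15),[6,14),[5,13),[4,12),[3,11); WM=−∞
i=3 t=21 v=5: → [21,29),[20,28),[19,27),[18,26),[17,25),[16,24),[15,23),[14,22); WM=20; [0,8) fires=9 [1,9) fires=9 [2,10) fires=9 [3,11) fires=9 [4,12) fires=9 [5,13) fires=9 [6,14) fires=9 [7,15) fires=9 [8,16) fires=2 [9,17) fires=2 [10,18) fires=2
i=4 t=7 v=8: DROP (t<20-2); WM=20
i=5 t=22 v=7: → [22,30),[21,29),[20,28),[19,27),[18,26),[17,25),[16,24),[15,23); WM=20
i=6 t=27 v=4: → [27,35),[26,34),[25,33),[24,32),[23,31),[22,30),[21,29),[20,28); WM=20
i=7 t=16 v=8: DROP (t<20-2); WM=26; [14,22) fires=5 [15,23) fires=7 [16,24) fires=7 [17,25) fires=7 [18,26) fires=7
i=8 t=29 v=1: → [29,37),[28,36),[27,35),[26,34),[25,33),[24,32),[23,31),[22,30); WM=26
i=9 t=36 v=3: → [36,44),[35,43),[34,42),[33,41),[32,40),[31,39),[30,38),[29,37); WM=26
i=10 t=39 v=8: → [39,47),[38,46),[37,45),[36,44),[35,43),[34,42),[33,41),[32,40); WM=26
i=11 t=35 v=5: → [35,43),[34,42),[33,41),[32,40),[31,39),[30,38),[29,37),[28,36); WM=38; [19,27) fires=7 [20,28) fires=7 [21,29) fires=7 [22,30) fires=7 [23,31) fires=4 [24,32) fires=4 [25,33) fires=4 [26,34) fires=4 [27,35) fires=4 [28,36) fires=5 [29,37) fires=5 [30,38) fires=5
i=12 t=43 v=3: → [43,51),[42,50),[41,49),[40,48),[39,47),[38,46),[37,45),[36,44); WM=38
i=13 t=43 v=1: → [43,51),[42,50),[41,49),[40,48),[39,47),[38,46),[37,45),[36,44); WM=38
i=14 t=46 v=1: → [46,54),[45,53),[44,52),[43,51),[42,50),[41,49),[40,48),[39,47); WM=38
i=15 t=42 v=5: → [42,50),[41,49),[40,48),[39,47),[38,46),[37,45),[36,44),[35,43); WM=45; [31,39) fires=5 [32,40) fires=8 [33,41) fires=8 [34,42) fires=8 [35,43) fires=8 [36,44) fires=8 [37,45) fires=8

9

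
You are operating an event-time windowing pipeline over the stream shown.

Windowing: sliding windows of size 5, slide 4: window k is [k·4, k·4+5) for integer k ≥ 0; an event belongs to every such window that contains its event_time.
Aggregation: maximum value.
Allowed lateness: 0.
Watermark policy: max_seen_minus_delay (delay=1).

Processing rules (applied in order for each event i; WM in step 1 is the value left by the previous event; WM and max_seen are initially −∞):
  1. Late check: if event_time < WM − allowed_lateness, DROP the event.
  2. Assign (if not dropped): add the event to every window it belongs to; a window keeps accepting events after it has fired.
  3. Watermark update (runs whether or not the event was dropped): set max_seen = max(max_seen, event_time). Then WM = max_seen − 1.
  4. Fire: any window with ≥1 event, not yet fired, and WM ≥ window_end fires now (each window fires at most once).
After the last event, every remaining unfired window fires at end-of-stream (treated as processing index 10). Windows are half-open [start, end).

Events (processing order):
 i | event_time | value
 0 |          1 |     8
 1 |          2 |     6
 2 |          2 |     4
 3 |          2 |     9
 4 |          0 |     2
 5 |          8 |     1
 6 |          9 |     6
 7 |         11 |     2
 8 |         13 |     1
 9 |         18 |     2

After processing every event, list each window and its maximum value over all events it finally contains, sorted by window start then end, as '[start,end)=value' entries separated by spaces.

i=0 t=1 v=8: → [0,5); WM=0
i=1 t=2 v=6: → [0,5); WM=1
i=2 t=2 v=4: → [0,5); WM=1
i=3 t=2 v=9: → [0,5); WM=1
i=4 t=0 v=2: DROP (t<1-0); WM=1
i=5 t=8 v=1: → [8,13),[4,9); WM=7; [0,5) fires=9
i=6 t=9 v=6: → [8,13); WM=8
i=7 t=11 v=2: → [8,13); WM=10; [4,9) fires=1
i=8 t=13 v=1: → [12,17); WM=12
i=9 t=18 v=2: → [16,21); WM=17; [8,13) fires=6 [12,17) fires=1

[0,5)=9 [4,9)=1 [8,13)=6 [12,17)=1 [16,21)=2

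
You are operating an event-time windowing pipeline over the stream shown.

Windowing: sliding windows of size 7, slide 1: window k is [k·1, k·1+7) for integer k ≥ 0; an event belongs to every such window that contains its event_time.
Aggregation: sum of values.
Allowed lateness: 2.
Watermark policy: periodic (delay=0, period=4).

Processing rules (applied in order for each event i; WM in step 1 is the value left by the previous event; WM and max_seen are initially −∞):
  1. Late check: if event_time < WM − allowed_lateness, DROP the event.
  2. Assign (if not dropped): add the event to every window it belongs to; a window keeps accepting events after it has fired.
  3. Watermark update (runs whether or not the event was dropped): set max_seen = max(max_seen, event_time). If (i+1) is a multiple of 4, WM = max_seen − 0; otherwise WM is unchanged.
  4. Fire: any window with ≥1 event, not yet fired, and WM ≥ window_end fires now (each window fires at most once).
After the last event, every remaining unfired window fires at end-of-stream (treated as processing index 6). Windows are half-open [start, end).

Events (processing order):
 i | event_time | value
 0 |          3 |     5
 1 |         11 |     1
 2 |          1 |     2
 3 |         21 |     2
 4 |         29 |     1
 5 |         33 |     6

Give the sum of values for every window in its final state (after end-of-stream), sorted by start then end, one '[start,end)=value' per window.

[0,7)=7 [1,8)=7 [2,9)=5 [3,10)=5 [5,12)=1 [6,13)=1 [7,14)=1 [8,15)=1 [9,16)=1 [10,17)=1 [11,18)=1 [15,22)=2 [16,23)=2 [17,24)=2 [18,25)=2 [19,26)=2 [20,27)=2 [21,28)=2 [23,30)=1 [24,31)=1 [25,32)=1 [26,33)=1 [27,34)=7 [28,35)=7 [29,36)=7 [30,37)=6 [31,38)=6 [32,39)=6 [33,40)=6

i=0 t=3 v=5: → [3,10),[2,9),[1,8),[0,7); WM=−∞
i=1 t=11 v=1: → [11,18),[10,17),[9,16),[8,15),[7,14),[6,13),[5,12); WM=−∞
i=2 t=1 v=2: → [1,8),[0,7); WM=−∞
i=3 t=21 v=2: → [21,28),[20,27),[19,26),[18,25),[17,24),[16,23),[15,22); WM=21; [0,7) fires=7 [1,8) fires=7 [2,9) fires=5 [3,10) fires=5 [5,12) fires=1 [6,13) fires=1 [7,14) fires=1 [8,15) fires=1 [9,16) fires=1 [10,17) fires=1 [11,18) fires=1
i=4 t=29 v=1: → [29,36),[28,35),[27,34),[26,33),[25,32),[24,31),[23,30); WM=21
i=5 t=33 v=6: → [33,40),[32,39),[31,38),[30,37),[29,36),[28,35),[27,34); WM=21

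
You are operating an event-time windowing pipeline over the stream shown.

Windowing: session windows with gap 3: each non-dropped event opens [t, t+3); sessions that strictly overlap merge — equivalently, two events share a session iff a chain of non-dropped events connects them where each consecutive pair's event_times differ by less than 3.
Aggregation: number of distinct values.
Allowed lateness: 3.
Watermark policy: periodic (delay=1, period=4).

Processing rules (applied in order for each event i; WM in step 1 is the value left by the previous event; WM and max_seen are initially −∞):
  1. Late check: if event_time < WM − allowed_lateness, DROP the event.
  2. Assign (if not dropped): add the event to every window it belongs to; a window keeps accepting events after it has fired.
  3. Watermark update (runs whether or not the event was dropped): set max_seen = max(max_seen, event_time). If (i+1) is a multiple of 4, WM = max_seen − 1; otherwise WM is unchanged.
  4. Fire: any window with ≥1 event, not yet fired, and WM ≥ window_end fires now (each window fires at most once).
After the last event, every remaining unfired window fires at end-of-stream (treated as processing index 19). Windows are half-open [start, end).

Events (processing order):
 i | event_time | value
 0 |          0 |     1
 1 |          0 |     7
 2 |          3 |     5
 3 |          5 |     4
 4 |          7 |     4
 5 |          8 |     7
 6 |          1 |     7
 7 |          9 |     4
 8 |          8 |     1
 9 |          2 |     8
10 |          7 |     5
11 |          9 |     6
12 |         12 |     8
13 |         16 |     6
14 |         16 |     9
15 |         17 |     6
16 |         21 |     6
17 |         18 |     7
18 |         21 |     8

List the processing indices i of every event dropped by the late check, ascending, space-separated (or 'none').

9

i=0 t=0 v=1: → [0,3); WM=−∞
i=1 t=0 v=7: → [0,3); WM=−∞
i=2 t=3 v=5: → [3,6); WM=−∞
i=3 t=5 v=4: → [3,8); WM=4
i=4 t=7 v=4: → [3,10); WM=4
i=5 t=8 v=7: → [3,11); WM=4
i=6 t=1 v=7: → [0,11); WM=4
i=7 t=9 v=4: → [0,12); WM=8
i=8 t=8 v=1: → [0,12); WM=8
i=9 t=2 v=8: DROP (t<8-3); WM=8
i=10 t=7 v=5: → [0,12); WM=8
i=11 t=9 v=6: → [0,12); WM=8
i=12 t=12 v=8: → [12,15); WM=8
i=13 t=16 v=6: → [16,19); WM=8
i=14 t=16 v=9: → [16,19); WM=8
i=15 t=17 v=6: → [16,20); WM=16
i=16 t=21 v=6: → [21,24); WM=16
i=17 t=18 v=7: → [16,21); WM=16
i=18 t=21 v=8: → [21,24); WM=16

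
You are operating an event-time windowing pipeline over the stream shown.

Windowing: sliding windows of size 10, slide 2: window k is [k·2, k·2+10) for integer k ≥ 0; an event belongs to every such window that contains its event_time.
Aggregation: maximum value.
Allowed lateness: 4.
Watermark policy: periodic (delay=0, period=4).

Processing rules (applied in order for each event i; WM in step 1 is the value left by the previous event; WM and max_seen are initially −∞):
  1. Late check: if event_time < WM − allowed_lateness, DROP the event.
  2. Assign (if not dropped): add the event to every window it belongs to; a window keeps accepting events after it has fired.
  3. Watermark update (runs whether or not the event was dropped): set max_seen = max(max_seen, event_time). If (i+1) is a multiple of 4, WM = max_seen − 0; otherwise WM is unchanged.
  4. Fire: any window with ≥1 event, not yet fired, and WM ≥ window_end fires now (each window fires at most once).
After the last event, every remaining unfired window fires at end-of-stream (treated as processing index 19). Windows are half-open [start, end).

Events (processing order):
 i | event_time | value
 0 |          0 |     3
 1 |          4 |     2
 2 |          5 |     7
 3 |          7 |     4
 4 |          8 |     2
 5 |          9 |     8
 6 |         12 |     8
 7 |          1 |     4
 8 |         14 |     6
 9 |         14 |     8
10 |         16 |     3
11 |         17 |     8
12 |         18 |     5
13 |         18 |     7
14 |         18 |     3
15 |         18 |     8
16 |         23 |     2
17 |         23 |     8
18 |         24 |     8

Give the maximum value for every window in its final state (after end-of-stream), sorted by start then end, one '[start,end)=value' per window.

[0,10)=8 [2,12)=8 [4,14)=8 [6,16)=8 [8,18)=8 [10,20)=8 [12,22)=8 [14,24)=8 [16,26)=8 [18,28)=8 [20,30)=8 [22,32)=8 [24,34)=8

i=0 t=0 v=3: → [0,10); WM=−∞
i=1 t=4 v=2: → [4,14),[2,12),[0,10); WM=−∞
i=2 t=5 v=7: → [4,14),[2,12),[0,10); WM=−∞
i=3 t=7 v=4: → [6,16),[4,14),[2,12),[0,10); WM=7
i=4 t=8 v=2: → [8,18),[6,16),[4,14),[2,12),[0,10); WM=7
i=5 t=9 v=8: → [8,18),[6,16),[4,14),[2,12),[0,10); WM=7
i=6 t=12 v=8: → [12,22),[10,20),[8,18),[6,16),[4,14); WM=7
i=7 t=1 v=4: DROP (t<7-4); WM=12; [0,10) fires=8 [2,12) fires=8
i=8 t=14 v=6: → [14,24),[12,22),[10,20),[8,18),[6,16); WM=12
i=9 t=14 v=8: → [14,24),[12,22),[10,20),[8,18),[6,16); WM=12
i=10 t=16 v=3: → [16,26),[14,24),[12,22),[10,20),[8,18); WM=12
i=11 t=17 v=8: → [16,26),[14,24),[12,22),[10,20),[8,18); WM=17; [4,14) fires=8 [6,16) fires=8
i=12 t=18 v=5: → [18,28),[16,26),[14,24),[12,22),[10,20); WM=17
i=13 t=18 v=7: → [18,28),[16,26),[14,24),[12,22),[10,20); WM=17
i=14 t=18 v=3: → [18,28),[16,26),[14,24),[12,22),[10,20); WM=17
i=15 t=18 v=8: → [18,28),[16,26),[14,24),[12,22),[10,20); WM=18; [8,18) fires=8
i=16 t=23 v=2: → [22,32),[20,30),[18,28),[16,26),[14,24); WM=18
i=17 t=23 v=8: → [22,32),[20,30),[18,28),[16,26),[14,24); WM=18
i=18 t=24 v=8: → [24,34),[22,32),[20,30),[18,28),[16,26); WM=18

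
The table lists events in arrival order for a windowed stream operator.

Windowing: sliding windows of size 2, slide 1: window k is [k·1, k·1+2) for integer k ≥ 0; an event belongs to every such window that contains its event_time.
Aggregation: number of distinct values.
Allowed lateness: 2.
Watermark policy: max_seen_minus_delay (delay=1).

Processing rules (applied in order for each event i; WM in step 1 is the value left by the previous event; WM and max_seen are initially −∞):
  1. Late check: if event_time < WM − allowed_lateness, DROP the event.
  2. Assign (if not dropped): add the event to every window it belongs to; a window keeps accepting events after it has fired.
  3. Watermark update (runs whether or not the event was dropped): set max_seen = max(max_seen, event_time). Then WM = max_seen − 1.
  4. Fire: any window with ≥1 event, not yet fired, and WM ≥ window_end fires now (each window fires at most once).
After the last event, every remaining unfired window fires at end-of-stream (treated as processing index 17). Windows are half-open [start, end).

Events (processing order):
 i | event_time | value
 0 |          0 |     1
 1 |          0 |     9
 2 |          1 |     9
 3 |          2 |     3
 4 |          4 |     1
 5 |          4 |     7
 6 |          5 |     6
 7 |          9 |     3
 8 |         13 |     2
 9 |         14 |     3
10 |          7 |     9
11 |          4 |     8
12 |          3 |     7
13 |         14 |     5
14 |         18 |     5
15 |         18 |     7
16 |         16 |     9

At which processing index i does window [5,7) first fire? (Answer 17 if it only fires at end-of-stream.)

i=0 t=0 v=1: → [0,2); WM=-1
i=1 t=0 v=9: → [0,2); WM=-1
i=2 t=1 v=9: → [1,3),[0,2); WM=0
i=3 t=2 v=3: → [2,4),[1,3); WM=1
i=4 t=4 v=1: → [4,6),[3,5); WM=3; [0,2) fires=2 [1,3) fires=2
i=5 t=4 v=7: → [4,6),[3,5); WM=3
i=6 t=5 v=6: → [5,7),[4,6); WM=4; [2,4) fires=1
i=7 t=9 v=3: → [9,11),[8,10); WM=8; [3,5) fires=2 [4,6) fires=3 [5,7) fires=1
i=8 t=13 v=2: → [13,15),[12,14); WM=12; [8,10) fires=1 [9,11) fires=1
i=9 t=14 v=3: → [14,16),[13,15); WM=13
i=10 t=7 v=9: DROP (t<13-2); WM=13
i=11 t=4 v=8: DROP (t<13-2); WM=13
i=12 t=3 v=7: DROP (t<13-2); WM=13
i=13 t=14 v=5: → [14,16),[13,15); WM=13
i=14 t=18 v=5: → [18,20),[17,19); WM=17; [12,14) fires=1 [13,15) fires=3 [14,16) fires=2
i=15 t=18 v=7: → [18,20),[17,19); WM=17
i=16 t=16 v=9: → [16,18),[15,17); WM=17; [15,17) fires=1

7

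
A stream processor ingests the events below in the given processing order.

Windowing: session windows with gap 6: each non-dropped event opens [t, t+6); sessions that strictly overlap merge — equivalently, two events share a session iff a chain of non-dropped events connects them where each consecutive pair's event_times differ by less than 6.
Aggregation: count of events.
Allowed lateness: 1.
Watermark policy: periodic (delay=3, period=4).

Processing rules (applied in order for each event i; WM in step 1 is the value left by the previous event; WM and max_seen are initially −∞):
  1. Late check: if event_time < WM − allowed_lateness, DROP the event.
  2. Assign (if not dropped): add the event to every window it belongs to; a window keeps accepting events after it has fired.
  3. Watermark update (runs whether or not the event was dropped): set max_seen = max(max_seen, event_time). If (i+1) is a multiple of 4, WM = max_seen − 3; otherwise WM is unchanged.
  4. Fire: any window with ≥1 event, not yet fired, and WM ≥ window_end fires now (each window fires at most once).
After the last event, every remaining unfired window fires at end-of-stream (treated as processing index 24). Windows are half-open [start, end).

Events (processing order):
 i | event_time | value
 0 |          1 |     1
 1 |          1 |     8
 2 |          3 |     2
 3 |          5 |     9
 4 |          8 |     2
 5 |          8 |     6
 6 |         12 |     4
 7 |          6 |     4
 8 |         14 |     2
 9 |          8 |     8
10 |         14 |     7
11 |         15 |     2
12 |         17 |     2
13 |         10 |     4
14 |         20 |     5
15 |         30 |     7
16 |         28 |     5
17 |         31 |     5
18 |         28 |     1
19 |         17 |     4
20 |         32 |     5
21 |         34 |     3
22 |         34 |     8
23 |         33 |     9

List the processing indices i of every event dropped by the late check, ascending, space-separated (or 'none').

i=0 t=1 v=1: → [1,7); WM=−∞
i=1 t=1 v=8: → [1,7); WM=−∞
i=2 t=3 v=2: → [1,9); WM=−∞
i=3 t=5 v=9: → [1,11); WM=2
i=4 t=8 v=2: → [1,14); WM=2
i=5 t=8 v=6: → [1,14); WM=2
i=6 t=12 v=4: → [1,18); WM=2
i=7 t=6 v=4: → [1,18); WM=9
i=8 t=14 v=2: → [1,20); WM=9
i=9 t=8 v=8: → [1,20); WM=9
i=10 t=14 v=7: → [1,20); WM=9
i=11 t=15 v=2: → [1,21); WM=12
i=12 t=17 v=2: → [1,23); WM=12
i=13 t=10 v=4: DROP (t<12-1); WM=12
i=14 t=20 v=5: → [1,26); WM=12
i=15 t=30 v=7: → [30,36); WM=27
i=16 t=28 v=5: → [28,36); WM=27
i=17 t=31 v=5: → [28,37); WM=27
i=18 t=28 v=1: → [28,37); WM=27
i=19 t=17 v=4: DROP (t<27-1); WM=28
i=20 t=32 v=5: → [28,38); WM=28
i=21 t=34 v=3: → [28,40); WM=28
i=22 t=34 v=8: → [28,40); WM=28
i=23 t=33 v=9: → [28,40); WM=31

13 19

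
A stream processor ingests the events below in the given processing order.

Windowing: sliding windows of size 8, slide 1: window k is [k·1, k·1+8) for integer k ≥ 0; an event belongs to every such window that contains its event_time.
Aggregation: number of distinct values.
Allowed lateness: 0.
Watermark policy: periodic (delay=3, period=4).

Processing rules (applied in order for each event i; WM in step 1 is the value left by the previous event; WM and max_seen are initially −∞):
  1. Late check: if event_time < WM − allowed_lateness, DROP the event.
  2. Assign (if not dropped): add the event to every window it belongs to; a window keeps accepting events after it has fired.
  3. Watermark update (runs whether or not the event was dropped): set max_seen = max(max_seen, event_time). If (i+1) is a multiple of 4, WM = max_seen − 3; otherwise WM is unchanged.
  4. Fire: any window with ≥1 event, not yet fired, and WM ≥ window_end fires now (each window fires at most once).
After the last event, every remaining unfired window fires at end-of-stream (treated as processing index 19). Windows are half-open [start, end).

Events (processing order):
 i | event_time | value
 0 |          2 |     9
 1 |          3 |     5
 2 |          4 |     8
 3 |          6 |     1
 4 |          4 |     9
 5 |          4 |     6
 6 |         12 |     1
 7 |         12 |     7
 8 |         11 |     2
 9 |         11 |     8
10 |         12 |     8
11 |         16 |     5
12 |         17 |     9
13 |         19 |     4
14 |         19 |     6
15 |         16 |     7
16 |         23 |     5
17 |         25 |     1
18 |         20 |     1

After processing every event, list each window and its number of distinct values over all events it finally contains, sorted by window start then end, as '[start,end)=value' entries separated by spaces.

i=0 t=2 v=9: → [2,10),[1,9),[0,8); WM=−∞
i=1 t=3 v=5: → [3,11),[2,10),[1,9),[0,8); WM=−∞
i=2 t=4 v=8: → [4,12),[3,11),[2,10),[1,9),[0,8); WM=−∞
i=3 t=6 v=1: → [6,14),[5,13),[4,12),[3,11),[2,10),[1,9),[0,8); WM=3
i=4 t=4 v=9: → [4,12),[3,11),[2,10),[1,9),[0,8); WM=3
i=5 t=4 v=6: → [4,12),[3,11),[2,10),[1,9),[0,8); WM=3
i=6 t=12 v=1: → [12,20),[11,19),[10,18),[9,17),[8,16),[7,15),[6,14),[5,13); WM=3
i=7 t=12 v=7: → [12,20),[11,19),[10,18),[9,17),[8,16),[7,15),[6,14),[5,13); WM=9; [0,8) fires=5 [1,9) fires=5
i=8 t=11 v=2: → [11,19),[10,18),[9,17),[8,16),[7,15),[6,14),[5,13),[4,12); WM=9
i=9 t=11 v=8: → [11,19),[10,18),[9,17),[8,16),[7,15),[6,14),[5,13),[4,12); WM=9
i=10 t=12 v=8: → [12,20),[11,19),[10,18),[9,17),[8,16),[7,15),[6,14),[5,13); WM=9
i=11 t=16 v=5: → [16,24),[15,23),[14,22),[13,21),[12,20),[11,19),[10,18),[9,17); WM=13; [2,10) fires=5 [3,11) fires=5 [4,12) fires=5 [5,13) fires=4
i=12 t=17 v=9: → [17,25),[16,24),[15,23),[14,22),[13,21),[12,20),[11,19),[10,18); WM=13
i=13 t=19 v=4: → [19,27),[18,26),[17,25),[16,24),[15,23),[14,22),[13,21),[12,20); WM=13
i=14 t=19 v=6: → [19,27),[18,26),[17,25),[16,24),[15,23),[14,22),[13,21),[12,20); WM=13
i=15 t=16 v=7: → [16,24),[15,23),[14,22),[13,21),[12,20),[11,19),[10,18),[9,17); WM=16; [6,14) fires=4 [7,15) fires=4 [8,16) fires=4
i=16 t=23 v=5: → [23,31),[22,30),[21,29),[20,28),[19,27),[18,26),[17,25),[16,24); WM=16
i=17 t=25 v=1: → [25,33),[24,32),[23,31),[22,30),[21,29),[20,28),[19,27),[18,26); WM=16
i=18 t=20 v=1: → [20,28),[19,27),[18,26),[17,25),[16,24),[15,23),[14,22),[13,21); WM=16

[0,8)=5 [1,9)=5 [2,10)=5 [3,11)=5 [4,12)=5 [5,13)=4 [6,14)=4 [7,15)=4 [8,16)=4 [9,17)=5 [10,18)=6 [11,19)=6 [12,20)=7 [13,21)=6 [14,22)=6 [15,23)=6 [16,24)=6 [17,25)=5 [18,26)=4 [19,27)=4 [20,28)=2 [21,29)=2 [22,30)=2 [23,31)=2 [24,32)=1 [25,33)=1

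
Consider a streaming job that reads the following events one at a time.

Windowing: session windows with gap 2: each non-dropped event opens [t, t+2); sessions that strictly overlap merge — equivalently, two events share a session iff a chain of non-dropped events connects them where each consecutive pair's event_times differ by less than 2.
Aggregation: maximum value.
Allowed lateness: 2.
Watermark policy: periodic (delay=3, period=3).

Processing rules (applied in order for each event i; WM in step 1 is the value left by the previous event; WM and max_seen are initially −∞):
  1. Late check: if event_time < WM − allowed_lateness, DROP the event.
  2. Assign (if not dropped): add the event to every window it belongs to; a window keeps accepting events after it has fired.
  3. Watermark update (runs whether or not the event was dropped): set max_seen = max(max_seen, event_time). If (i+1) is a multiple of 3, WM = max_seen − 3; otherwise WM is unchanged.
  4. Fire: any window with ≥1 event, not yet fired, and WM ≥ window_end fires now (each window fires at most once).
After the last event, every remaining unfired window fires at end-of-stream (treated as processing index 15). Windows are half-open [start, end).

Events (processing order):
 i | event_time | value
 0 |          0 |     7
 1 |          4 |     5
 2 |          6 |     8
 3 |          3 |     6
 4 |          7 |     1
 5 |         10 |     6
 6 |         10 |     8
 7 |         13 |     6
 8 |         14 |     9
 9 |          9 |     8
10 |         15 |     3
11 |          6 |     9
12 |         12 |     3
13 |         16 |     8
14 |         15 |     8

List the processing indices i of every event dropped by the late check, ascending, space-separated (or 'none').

11

i=0 t=0 v=7: → [0,2); WM=−∞
i=1 t=4 v=5: → [4,6); WM=−∞
i=2 t=6 v=8: → [6,8); WM=3
i=3 t=3 v=6: → [3,6); WM=3
i=4 t=7 v=1: → [6,9); WM=3
i=5 t=10 v=6: → [10,12); WM=7
i=6 t=10 v=8: → [10,12); WM=7
i=7 t=13 v=6: → [13,15); WM=7
i=8 t=14 v=9: → [13,16); WM=11
i=9 t=9 v=8: → [9,12); WM=11
i=10 t=15 v=3: → [13,17); WM=11
i=11 t=6 v=9: DROP (t<11-2); WM=12
i=12 t=12 v=3: → [12,17); WM=12
i=13 t=16 v=8: → [12,18); WM=12
i=14 t=15 v=8: → [12,18); WM=13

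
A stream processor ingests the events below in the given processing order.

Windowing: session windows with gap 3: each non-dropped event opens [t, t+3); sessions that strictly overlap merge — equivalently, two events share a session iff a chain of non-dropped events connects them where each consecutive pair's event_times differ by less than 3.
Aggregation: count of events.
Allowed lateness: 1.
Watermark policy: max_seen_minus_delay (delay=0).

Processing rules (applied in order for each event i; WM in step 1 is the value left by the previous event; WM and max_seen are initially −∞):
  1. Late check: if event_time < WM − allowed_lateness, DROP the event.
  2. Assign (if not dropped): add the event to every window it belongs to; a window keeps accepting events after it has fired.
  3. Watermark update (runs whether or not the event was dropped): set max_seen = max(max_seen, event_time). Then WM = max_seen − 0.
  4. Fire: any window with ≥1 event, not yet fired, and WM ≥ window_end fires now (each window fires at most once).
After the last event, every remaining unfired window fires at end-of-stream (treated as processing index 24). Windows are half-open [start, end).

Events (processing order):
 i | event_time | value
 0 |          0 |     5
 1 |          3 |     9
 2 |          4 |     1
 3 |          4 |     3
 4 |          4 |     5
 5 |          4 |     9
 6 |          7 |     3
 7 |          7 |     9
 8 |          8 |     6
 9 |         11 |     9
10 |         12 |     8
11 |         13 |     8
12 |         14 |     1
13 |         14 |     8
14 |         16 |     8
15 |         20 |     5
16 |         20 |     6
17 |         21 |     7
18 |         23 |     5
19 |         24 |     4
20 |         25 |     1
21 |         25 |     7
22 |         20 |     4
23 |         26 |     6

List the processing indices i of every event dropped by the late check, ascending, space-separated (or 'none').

i=0 t=0 v=5: → [0,3); WM=0
i=1 t=3 v=9: → [3,6); WM=3
i=2 t=4 v=1: → [3,7); WM=4
i=3 t=4 v=3: → [3,7); WM=4
i=4 t=4 v=5: → [3,7); WM=4
i=5 t=4 v=9: → [3,7); WM=4
i=6 t=7 v=3: → [7,10); WM=7
i=7 t=7 v=9: → [7,10); WM=7
i=8 t=8 v=6: → [7,11); WM=8
i=9 t=11 v=9: → [11,14); WM=11
i=10 t=12 v=8: → [11,15); WM=12
i=11 t=13 v=8: → [11,16); WM=13
i=12 t=14 v=1: → [11,17); WM=14
i=13 t=14 v=8: → [11,17); WM=14
i=14 t=16 v=8: → [11,19); WM=16
i=15 t=20 v=5: → [20,23); WM=20
i=16 t=20 v=6: → [20,23); WM=20
i=17 t=21 v=7: → [20,24); WM=21
i=18 t=23 v=5: → [20,26); WM=23
i=19 t=24 v=4: → [20,27); WM=24
i=20 t=25 v=1: → [20,28); WM=25
i=21 t=25 v=7: → [20,28); WM=25
i=22 t=20 v=4: DROP (t<25-1); WM=25
i=23 t=26 v=6: → [20,29); WM=26

22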